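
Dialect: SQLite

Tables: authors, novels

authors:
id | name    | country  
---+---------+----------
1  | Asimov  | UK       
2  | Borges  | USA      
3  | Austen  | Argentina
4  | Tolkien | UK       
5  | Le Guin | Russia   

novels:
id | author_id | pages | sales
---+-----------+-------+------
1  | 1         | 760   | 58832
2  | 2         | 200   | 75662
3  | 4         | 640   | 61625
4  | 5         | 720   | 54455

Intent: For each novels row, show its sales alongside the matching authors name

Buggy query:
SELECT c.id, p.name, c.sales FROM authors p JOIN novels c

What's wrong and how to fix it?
Bug: Missing join condition: each novels row is matched to all authors rows instead of just its own

Fix: Specify the join condition linking the foreign key to the parent id

Corrected query:
SELECT c.id, p.name, c.sales FROM authors p JOIN novels c ON c.author_id = p.id

Result:
id | name    | sales
---+---------+------
1  | Asimov  | 58832
2  | Borges  | 75662
3  | Tolkien | 61625
4  | Le Guin | 54455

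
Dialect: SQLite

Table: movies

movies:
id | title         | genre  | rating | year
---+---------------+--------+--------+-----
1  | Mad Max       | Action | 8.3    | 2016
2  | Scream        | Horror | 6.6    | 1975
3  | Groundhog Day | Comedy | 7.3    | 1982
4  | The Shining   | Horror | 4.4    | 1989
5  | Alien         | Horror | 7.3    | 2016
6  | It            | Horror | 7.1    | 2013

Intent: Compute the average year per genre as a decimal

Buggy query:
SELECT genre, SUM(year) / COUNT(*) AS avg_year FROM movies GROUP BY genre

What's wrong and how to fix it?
Bug: SUM(year) and COUNT(*) are both integers; the division truncates the fractional part

Fix: Cast one side to REAL so the division keeps the fractional part

Corrected query:
SELECT genre, SUM(year) * 1.0 / COUNT(*) AS avg_year FROM movies GROUP BY genre

Result:
genre  | avg_year
-------+---------
Action | 2016    
Comedy | 1982    
Horror | 1998.25 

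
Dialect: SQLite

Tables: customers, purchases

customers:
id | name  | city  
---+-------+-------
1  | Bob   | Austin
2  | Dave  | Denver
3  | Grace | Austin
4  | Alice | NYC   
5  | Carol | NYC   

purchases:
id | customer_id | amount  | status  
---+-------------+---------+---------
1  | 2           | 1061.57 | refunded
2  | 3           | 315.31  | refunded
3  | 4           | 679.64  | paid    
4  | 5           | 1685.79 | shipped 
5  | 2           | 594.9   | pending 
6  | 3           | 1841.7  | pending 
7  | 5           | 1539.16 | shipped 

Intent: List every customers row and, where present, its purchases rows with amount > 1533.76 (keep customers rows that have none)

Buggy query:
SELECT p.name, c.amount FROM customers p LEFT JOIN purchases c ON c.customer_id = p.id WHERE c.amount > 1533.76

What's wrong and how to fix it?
Bug: A WHERE condition on the right-hand table after LEFT JOIN drops unmatched parents

Fix: Put 'c.amount > 1533.76' in the JOIN's ON clause instead of WHERE

Corrected query:
SELECT p.name, c.amount FROM customers p LEFT JOIN purchases c ON c.customer_id = p.id AND c.amount > 1533.76

Result:
name  | amount 
------+--------
Bob   | NULL   
Dave  | NULL   
Grace | 1841.7 
Alice | NULL   
Carol | 1539.16
Carol | 1685.79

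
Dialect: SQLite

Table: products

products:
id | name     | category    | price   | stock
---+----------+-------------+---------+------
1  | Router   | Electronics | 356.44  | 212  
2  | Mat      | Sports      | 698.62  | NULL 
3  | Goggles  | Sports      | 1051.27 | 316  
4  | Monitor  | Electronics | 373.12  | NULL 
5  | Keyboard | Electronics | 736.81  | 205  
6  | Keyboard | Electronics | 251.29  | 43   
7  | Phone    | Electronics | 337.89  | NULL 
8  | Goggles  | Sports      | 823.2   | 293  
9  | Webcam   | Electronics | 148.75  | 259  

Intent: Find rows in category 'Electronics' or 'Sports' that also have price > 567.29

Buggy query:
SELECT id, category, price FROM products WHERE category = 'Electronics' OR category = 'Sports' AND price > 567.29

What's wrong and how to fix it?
Bug: AND binds tighter than OR, so this parses as category = 'Electronics' OR (category = 'Sports' AND price > 567.29)

Fix: Group the OR with parentheses (or use IN), then AND the threshold

Corrected query:
SELECT id, category, price FROM products WHERE (category = 'Electronics' OR category = 'Sports') AND price > 567.29

Result:
id | category    | price  
---+-------------+--------
2  | Sports      | 698.62 
3  | Sports      | 1051.27
5  | Electronics | 736.81 
8  | Sports      | 823.2  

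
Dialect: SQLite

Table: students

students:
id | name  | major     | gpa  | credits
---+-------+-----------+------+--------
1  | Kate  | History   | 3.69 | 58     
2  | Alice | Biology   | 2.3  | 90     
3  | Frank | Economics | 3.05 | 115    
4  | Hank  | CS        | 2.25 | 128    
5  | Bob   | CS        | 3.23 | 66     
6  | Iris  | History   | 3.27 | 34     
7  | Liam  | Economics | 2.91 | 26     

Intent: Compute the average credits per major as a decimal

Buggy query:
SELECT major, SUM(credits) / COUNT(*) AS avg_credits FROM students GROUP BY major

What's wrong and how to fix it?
Bug: SUM(credits) and COUNT(*) are both integers; the division truncates the fractional part

Fix: Cast one side to REAL so the division keeps the fractional part

Corrected query:
SELECT major, SUM(credits) * 1.0 / COUNT(*) AS avg_credits FROM students GROUP BY major

Result:
major     | avg_credits
----------+------------
Biology   | 90         
CS        | 97         
Economics | 70.5       
History   | 46         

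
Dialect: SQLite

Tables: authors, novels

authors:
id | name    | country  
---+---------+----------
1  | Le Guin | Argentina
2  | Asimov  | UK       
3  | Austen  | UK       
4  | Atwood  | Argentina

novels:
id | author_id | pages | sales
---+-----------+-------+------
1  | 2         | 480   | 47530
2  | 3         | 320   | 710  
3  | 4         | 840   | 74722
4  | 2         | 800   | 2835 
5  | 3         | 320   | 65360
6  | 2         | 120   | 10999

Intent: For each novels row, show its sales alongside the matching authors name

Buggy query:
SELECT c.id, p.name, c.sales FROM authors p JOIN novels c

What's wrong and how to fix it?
Bug: JOIN with no ON clause produces a cartesian product; every novels row pairs with every authors row

Fix: Add ON c.author_id = p.id to the JOIN

Corrected query:
SELECT c.id, p.name, c.sales FROM authors p JOIN novels c ON c.author_id = p.id

Result:
id | name   | sales
---+--------+------
1  | Asimov | 47530
2  | Austen | 710  
3  | Atwood | 74722
4  | Asimov | 2835 
5  | Austen | 65360
6  | Asimov | 10999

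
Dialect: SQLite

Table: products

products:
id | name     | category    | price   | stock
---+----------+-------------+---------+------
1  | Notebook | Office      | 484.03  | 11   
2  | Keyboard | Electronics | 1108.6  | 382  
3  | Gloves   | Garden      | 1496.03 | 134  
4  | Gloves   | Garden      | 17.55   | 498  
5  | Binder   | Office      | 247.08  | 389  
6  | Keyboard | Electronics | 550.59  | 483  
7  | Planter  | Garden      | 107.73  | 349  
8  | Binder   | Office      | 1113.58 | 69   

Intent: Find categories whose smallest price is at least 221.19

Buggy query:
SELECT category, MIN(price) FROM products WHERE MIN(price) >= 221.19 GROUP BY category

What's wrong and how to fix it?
Bug: MIN() in WHERE is a misuse of aggregate

Fix: Use HAVING for the per-group MIN condition

Corrected query:
SELECT category, MIN(price) FROM products GROUP BY category HAVING MIN(price) >= 221.19

Result:
category    | MIN(price)
------------+-----------
Electronics | 550.59    
Office      | 247.08    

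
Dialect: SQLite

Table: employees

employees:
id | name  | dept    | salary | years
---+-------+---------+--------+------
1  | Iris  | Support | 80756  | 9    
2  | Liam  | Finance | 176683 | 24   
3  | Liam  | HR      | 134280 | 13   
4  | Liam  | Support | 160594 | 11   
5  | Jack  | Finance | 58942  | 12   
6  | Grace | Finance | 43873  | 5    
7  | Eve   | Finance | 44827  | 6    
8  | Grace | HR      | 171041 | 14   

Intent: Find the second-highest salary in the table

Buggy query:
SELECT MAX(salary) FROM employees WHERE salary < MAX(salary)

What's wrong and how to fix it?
Bug: The inner MAX is an aggregate inside WHERE, which is not allowed

Fix: Compute the overall MAX in a subquery, then take MAX of rows below it

Corrected query:
SELECT MAX(salary) FROM employees WHERE salary < (SELECT MAX(salary) FROM employees)

Result:
MAX(salary)
-----------
171041     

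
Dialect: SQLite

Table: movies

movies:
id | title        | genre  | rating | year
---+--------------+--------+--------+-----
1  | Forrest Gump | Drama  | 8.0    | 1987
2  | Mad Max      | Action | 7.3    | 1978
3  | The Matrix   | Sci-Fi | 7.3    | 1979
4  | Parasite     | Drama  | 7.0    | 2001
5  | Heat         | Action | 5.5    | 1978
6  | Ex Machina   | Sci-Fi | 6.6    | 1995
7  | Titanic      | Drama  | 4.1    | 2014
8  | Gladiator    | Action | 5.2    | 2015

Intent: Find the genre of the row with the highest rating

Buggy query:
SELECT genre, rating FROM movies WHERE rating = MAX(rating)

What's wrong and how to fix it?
Bug: WHERE is evaluated per row; an aggregate over the whole table isn't defined there

Fix: Use a subquery: WHERE rating = (SELECT MAX(rating) FROM movies)

Corrected query:
SELECT genre, rating FROM movies WHERE rating = (SELECT MAX(rating) FROM movies)

Result:
genre | rating
------+-------
Drama | 8     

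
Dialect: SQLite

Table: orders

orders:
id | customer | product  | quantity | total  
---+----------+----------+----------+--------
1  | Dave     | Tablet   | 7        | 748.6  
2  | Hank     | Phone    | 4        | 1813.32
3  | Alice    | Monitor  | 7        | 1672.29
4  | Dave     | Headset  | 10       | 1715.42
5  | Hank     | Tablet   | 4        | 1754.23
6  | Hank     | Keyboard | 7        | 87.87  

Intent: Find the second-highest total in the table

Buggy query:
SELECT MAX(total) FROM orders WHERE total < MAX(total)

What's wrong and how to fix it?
Bug: The inner MAX is an aggregate inside WHERE, which is not allowed

Fix: Compute the overall MAX in a subquery, then take MAX of rows below it

Corrected query:
SELECT MAX(total) FROM orders WHERE total < (SELECT MAX(total) FROM orders)

Result:
MAX(total)
----------
1754.23   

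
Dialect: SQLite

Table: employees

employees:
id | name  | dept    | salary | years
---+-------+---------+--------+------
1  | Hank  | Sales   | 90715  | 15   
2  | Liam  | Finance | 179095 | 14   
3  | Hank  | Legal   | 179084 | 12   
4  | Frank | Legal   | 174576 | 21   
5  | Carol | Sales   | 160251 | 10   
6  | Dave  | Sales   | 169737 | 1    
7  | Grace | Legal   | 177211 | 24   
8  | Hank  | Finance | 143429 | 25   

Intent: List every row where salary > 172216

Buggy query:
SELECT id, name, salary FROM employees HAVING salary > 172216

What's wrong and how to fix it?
Bug: HAVING filters the output of aggregation, but this query has no GROUP BY and no aggregate functions, so SQLite rejects it (HAVING clause on a non-aggregate query); the condition here is per row

Fix: Replace HAVING with WHERE since the condition applies to individual rows

Corrected query:
SELECT id, name, salary FROM employees WHERE salary > 172216

Result:
id | name  | salary
---+-------+-------
2  | Liam  | 179095
3  | Hank  | 179084
4  | Frank | 174576
7  | Grace | 177211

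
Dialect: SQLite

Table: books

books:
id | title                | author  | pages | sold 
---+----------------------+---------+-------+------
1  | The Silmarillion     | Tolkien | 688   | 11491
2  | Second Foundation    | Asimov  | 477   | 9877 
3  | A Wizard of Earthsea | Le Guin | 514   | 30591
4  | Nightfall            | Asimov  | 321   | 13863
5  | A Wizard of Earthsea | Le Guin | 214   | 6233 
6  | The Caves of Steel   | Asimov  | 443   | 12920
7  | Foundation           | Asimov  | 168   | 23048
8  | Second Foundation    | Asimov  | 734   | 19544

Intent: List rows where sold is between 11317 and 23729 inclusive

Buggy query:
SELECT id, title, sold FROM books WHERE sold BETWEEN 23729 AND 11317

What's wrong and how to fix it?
Bug: The bounds are reversed; BETWEEN a AND b requires a <= b to match anything

Fix: Swap the bounds so the smaller value comes first

Corrected query:
SELECT id, title, sold FROM books WHERE sold BETWEEN 11317 AND 23729

Result:
id | title              | sold 
---+--------------------+------
1  | The Silmarillion   | 11491
4  | Nightfall          | 13863
6  | The Caves of Steel | 12920
7  | Foundation         | 23048
8  | Second Foundation  | 19544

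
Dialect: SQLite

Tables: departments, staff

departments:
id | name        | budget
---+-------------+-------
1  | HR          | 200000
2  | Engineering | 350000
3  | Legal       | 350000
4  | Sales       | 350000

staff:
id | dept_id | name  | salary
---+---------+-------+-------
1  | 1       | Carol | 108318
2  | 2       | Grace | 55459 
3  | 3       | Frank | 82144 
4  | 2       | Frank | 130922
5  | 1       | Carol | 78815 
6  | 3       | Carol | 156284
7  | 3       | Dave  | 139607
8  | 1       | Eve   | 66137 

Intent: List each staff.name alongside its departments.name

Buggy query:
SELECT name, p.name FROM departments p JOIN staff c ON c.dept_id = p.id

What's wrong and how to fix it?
Bug: 'name' exists in both joined tables, so the database can't tell which one is meant

Fix: Prefix ambiguous columns with the table alias

Corrected query:
SELECT c.name, p.name FROM departments p JOIN staff c ON c.dept_id = p.id

Result:
name  | name       
------+------------
Carol | HR         
Grace | Engineering
Frank | Legal      
Frank | Engineering
Carol | HR         
Carol | Legal      
Dave  | Legal      
Eve   | HR         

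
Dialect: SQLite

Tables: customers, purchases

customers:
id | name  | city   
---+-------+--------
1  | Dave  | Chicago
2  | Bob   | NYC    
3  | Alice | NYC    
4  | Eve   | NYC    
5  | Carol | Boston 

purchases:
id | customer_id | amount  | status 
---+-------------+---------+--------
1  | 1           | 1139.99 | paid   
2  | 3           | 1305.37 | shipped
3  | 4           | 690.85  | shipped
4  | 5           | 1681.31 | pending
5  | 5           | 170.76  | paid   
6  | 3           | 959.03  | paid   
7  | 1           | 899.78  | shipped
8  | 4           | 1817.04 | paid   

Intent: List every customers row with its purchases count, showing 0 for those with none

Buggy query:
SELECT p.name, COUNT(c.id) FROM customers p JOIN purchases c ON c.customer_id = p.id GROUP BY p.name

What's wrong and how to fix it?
Bug: INNER JOIN drops customers rows that have no matching purchases rows

Fix: Use LEFT JOIN so parents without children still appear (COUNT(c.id) gives 0)

Corrected query:
SELECT p.name, COUNT(c.id) FROM customers p LEFT JOIN purchases c ON c.customer_id = p.id GROUP BY p.name

Result:
name  | COUNT(c.id)
------+------------
Alice | 2          
Bob   | 0          
Carol | 2          
Dave  | 2          
Eve   | 2          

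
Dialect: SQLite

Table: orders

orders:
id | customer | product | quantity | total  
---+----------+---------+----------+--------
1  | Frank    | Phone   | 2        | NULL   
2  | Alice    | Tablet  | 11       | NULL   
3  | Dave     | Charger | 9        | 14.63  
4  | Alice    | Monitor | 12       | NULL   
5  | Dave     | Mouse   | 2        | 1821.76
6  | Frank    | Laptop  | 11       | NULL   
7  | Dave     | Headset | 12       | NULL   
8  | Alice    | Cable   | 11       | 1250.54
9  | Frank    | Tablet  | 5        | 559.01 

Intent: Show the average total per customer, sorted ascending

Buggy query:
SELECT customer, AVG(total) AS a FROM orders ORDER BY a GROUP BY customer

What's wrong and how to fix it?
Bug: GROUP BY must precede ORDER BY

Fix: Move ORDER BY to the end, after GROUP BY

Corrected query:
SELECT customer, AVG(total) AS a FROM orders GROUP BY customer ORDER BY a

Result:
customer | a      
---------+--------
Frank    | 559.01 
Dave     | 918.195
Alice    | 1250.54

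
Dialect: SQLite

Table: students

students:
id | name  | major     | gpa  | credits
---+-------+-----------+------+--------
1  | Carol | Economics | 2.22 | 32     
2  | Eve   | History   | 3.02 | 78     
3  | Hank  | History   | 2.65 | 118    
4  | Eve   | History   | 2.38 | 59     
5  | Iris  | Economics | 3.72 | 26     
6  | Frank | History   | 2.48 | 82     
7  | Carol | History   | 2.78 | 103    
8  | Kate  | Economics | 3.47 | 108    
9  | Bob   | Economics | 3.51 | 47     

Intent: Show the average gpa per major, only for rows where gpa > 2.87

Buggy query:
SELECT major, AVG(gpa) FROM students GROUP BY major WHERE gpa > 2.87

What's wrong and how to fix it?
Bug: WHERE cannot follow GROUP BY

Fix: Place WHERE between FROM and GROUP BY

Corrected query:
SELECT major, AVG(gpa) FROM students WHERE gpa > 2.87 GROUP BY major

Result:
major     | AVG(gpa)
----------+---------
Economics | 3.566667
History   | 3.02    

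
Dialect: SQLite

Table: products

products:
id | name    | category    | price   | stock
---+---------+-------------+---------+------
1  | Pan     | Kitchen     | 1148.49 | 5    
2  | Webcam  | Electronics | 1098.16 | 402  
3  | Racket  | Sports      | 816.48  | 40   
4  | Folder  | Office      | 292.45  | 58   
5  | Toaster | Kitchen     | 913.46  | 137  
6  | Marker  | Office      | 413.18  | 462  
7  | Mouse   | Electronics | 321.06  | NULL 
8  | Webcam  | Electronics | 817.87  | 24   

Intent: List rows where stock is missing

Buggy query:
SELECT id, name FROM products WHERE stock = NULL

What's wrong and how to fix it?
Bug: Comparing to NULL with '=' never matches; NULL = NULL is unknown, not true

Fix: Use IS NULL to test for NULL

Corrected query:
SELECT id, name FROM products WHERE stock IS NULL

Result:
id | name 
---+------
7  | Mouse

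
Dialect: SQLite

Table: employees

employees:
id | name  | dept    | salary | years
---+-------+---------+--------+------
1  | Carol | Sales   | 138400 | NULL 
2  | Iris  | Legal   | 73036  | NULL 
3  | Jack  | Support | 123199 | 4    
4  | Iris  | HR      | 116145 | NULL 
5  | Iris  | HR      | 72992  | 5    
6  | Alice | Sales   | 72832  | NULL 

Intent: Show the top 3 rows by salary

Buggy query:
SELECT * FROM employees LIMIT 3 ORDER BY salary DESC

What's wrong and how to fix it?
Bug: LIMIT must come after ORDER BY

Fix: Sort with ORDER BY, then apply LIMIT

Corrected query:
SELECT * FROM employees ORDER BY salary DESC LIMIT 3

Result:
id | name  | dept    | salary | years
---+-------+---------+--------+------
1  | Carol | Sales   | 138400 | NULL 
3  | Jack  | Support | 123199 | 4    
4  | Iris  | HR      | 116145 | NULL 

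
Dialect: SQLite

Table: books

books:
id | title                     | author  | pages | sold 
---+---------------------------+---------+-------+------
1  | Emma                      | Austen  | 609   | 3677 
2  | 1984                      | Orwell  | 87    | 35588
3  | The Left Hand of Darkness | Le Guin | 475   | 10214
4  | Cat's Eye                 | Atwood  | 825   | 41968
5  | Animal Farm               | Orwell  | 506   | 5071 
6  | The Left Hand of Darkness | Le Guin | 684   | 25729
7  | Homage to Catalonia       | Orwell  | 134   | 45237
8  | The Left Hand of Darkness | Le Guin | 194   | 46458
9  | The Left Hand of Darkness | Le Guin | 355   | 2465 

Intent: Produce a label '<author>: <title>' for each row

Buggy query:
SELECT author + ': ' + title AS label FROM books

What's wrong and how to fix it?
Bug: SQLite uses || for string concatenation; + coerces text to numbers (yielding 0)

Fix: Replace + with || to concatenate text

Corrected query:
SELECT author || ': ' || title AS label FROM books

Result:
label                             
----------------------------------
Austen: Emma                      
Orwell: 1984                      
Le Guin: The Left Hand of Darkness
Atwood: Cat's Eye                 
Orwell: Animal Farm               
Le Guin: The Left Hand of Darkness
Orwell: Homage to Catalonia       
Le Guin: The Left Hand of Darkness
Le Guin: The Left Hand of Darkness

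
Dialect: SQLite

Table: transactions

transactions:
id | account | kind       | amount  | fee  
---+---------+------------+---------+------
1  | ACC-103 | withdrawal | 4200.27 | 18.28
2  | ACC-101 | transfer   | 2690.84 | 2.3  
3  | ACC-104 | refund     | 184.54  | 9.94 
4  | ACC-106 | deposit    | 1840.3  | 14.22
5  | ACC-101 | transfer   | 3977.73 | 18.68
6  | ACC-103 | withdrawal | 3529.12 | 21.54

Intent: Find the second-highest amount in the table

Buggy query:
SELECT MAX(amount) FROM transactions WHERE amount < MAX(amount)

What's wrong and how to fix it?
Bug: The inner MAX is an aggregate inside WHERE, which is not allowed

Fix: Compute the overall MAX in a subquery, then take MAX of rows below it

Corrected query:
SELECT MAX(amount) FROM transactions WHERE amount < (SELECT MAX(amount) FROM transactions)

Result:
MAX(amount)
-----------
3977.73    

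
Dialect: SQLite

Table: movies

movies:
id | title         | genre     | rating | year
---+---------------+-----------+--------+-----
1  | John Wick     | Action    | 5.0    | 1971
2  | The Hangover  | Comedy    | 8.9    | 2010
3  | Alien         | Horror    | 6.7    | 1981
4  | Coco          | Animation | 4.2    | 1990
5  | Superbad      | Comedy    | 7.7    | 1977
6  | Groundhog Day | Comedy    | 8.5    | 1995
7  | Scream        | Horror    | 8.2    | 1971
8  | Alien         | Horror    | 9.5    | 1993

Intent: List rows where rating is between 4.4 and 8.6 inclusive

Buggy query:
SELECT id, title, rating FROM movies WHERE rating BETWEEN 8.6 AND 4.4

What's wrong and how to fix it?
Bug: BETWEEN expects the lower bound first; with 8.6 AND 4.4 the range is empty

Fix: Swap the bounds so the smaller value comes first

Corrected query:
SELECT id, title, rating FROM movies WHERE rating BETWEEN 4.4 AND 8.6

Result:
id | title         | rating
---+---------------+-------
1  | John Wick     | 5     
3  | Alien         | 6.7   
5  | Superbad      | 7.7   
6  | Groundhog Day | 8.5   
7  | Scream        | 8.2   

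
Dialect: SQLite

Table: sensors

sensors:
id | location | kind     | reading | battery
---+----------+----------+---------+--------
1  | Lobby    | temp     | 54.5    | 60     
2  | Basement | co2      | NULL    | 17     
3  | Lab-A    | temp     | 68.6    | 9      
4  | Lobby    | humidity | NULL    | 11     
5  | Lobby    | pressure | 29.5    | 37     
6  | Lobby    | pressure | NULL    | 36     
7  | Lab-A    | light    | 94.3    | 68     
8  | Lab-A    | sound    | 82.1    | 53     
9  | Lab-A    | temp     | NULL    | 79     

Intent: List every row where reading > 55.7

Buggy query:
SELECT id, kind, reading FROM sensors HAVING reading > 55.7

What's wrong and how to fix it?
Bug: This is a non-aggregate query (no GROUP BY, no aggregates), so in SQLite the HAVING clause is invalid here; a row-level condition belongs in WHERE

Fix: Use WHERE for row-level filtering

Corrected query:
SELECT id, kind, reading FROM sensors WHERE reading > 55.7

Result:
id | kind  | reading
---+-------+--------
3  | temp  | 68.6   
7  | light | 94.3   
8  | sound | 82.1   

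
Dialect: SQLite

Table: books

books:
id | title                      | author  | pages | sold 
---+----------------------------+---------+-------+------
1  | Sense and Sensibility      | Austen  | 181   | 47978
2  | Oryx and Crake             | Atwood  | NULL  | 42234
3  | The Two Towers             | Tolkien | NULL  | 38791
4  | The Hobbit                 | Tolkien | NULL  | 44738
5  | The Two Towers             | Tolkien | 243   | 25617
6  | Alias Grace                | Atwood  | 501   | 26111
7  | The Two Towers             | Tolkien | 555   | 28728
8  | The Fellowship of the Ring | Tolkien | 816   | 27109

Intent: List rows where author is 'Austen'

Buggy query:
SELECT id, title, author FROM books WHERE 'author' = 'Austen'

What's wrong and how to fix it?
Bug: 'author' in single quotes is a string literal, not the column; the comparison is literal-vs-literal and never true

Fix: Remove the quotes around the column name (or use double quotes for an identifier)

Corrected query:
SELECT id, title, author FROM books WHERE author = 'Austen'

Result:
id | title                 | author
---+-----------------------+-------
1  | Sense and Sensibility | Austen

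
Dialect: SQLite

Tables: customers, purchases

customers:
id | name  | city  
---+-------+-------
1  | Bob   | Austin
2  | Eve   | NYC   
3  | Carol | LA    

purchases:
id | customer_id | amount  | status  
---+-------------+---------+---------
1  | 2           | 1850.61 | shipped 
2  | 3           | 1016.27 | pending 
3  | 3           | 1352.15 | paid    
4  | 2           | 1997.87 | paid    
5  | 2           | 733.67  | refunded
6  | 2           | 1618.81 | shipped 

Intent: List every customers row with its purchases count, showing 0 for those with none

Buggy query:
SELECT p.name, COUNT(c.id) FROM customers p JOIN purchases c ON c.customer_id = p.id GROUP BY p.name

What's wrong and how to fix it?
Bug: An inner join excludes parents with zero children

Fix: Use LEFT JOIN so parents without children still appear (COUNT(c.id) gives 0)

Corrected query:
SELECT p.name, COUNT(c.id) FROM customers p LEFT JOIN purchases c ON c.customer_id = p.id GROUP BY p.name

Result:
name  | COUNT(c.id)
------+------------
Bob   | 0          
Carol | 2          
Eve   | 4          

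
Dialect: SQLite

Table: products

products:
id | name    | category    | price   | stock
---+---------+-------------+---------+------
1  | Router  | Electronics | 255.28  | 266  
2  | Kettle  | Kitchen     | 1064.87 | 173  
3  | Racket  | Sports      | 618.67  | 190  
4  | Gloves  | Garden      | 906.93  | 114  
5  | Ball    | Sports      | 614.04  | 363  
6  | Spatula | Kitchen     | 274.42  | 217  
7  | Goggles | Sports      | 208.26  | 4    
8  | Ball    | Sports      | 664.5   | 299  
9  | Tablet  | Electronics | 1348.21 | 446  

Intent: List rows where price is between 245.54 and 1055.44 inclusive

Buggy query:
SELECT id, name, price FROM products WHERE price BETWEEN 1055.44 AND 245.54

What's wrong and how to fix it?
Bug: The bounds are reversed; BETWEEN a AND b requires a <= b to match anything

Fix: Write BETWEEN 245.54 AND 1055.44

Corrected query:
SELECT id, name, price FROM products WHERE price BETWEEN 245.54 AND 1055.44

Result:
id | name    | price 
---+---------+-------
1  | Router  | 255.28
3  | Racket  | 618.67
4  | Gloves  | 906.93
5  | Ball    | 614.04
6  | Spatula | 274.42
8  | Ball    | 664.5 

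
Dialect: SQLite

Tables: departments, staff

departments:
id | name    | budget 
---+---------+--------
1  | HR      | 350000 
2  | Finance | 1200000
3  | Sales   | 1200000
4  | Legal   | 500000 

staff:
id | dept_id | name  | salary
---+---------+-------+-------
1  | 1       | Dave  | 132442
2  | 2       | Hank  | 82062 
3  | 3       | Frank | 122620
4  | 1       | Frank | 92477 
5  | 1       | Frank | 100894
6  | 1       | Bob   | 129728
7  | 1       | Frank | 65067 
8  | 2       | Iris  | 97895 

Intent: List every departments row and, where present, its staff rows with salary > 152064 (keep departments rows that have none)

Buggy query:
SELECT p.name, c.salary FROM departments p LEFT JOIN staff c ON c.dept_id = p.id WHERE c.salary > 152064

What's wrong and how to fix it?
Bug: Filtering c.salary in WHERE discards the NULL rows produced by LEFT JOIN, turning it into an inner join

Fix: Move the right-table condition into the ON clause so unmatched parents are kept

Corrected query:
SELECT p.name, c.salary FROM departments p LEFT JOIN staff c ON c.dept_id = p.id AND c.salary > 152064

Result:
name    | salary
--------+-------
HR      | NULL  
Finance | NULL  
Sales   | NULL  
Legal   | NULL  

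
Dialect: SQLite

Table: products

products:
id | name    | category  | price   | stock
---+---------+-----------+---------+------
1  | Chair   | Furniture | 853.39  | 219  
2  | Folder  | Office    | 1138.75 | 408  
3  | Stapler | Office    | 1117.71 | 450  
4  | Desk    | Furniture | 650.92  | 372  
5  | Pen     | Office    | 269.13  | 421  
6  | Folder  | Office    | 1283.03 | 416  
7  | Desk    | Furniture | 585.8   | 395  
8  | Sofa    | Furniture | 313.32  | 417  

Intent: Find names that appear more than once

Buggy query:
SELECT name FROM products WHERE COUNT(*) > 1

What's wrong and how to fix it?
Bug: COUNT(*) is an aggregate and cannot be used in WHERE

Fix: Group first, then use HAVING for the count condition

Corrected query:
SELECT name FROM products GROUP BY name HAVING COUNT(*) > 1

Result:
name  
------
Desk  
Folder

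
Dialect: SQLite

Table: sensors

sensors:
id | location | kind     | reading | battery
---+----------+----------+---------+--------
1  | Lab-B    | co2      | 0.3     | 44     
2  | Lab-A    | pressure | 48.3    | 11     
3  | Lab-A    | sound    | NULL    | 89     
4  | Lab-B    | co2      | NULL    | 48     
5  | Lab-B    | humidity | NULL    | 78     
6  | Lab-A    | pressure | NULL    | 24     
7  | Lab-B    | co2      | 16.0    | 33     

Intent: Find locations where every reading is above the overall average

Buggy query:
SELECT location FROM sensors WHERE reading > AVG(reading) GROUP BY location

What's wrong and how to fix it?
Bug: AVG() is an aggregate; it can't sit directly in WHERE

Fix: Compute the overall average in a scalar subquery and compare each group's MIN against it in HAVING

Corrected query:
SELECT location FROM sensors GROUP BY location HAVING MIN(reading) > (SELECT AVG(reading) FROM sensors)

Result:
location
--------
Lab-A   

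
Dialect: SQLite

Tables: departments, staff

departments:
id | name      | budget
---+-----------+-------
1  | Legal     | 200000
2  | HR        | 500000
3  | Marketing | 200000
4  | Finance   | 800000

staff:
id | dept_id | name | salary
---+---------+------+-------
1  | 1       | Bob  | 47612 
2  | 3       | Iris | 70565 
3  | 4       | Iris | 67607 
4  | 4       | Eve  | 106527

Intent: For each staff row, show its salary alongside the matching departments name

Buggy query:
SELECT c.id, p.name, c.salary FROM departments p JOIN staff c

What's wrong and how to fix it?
Bug: Missing join condition: each staff row is matched to all departments rows instead of just its own

Fix: Specify the join condition linking the foreign key to the parent id

Corrected query:
SELECT c.id, p.name, c.salary FROM departments p JOIN staff c ON c.dept_id = p.id

Result:
id | name      | salary
---+-----------+-------
1  | Legal     | 47612 
2  | Marketing | 70565 
3  | Finance   | 67607 
4  | Finance   | 106527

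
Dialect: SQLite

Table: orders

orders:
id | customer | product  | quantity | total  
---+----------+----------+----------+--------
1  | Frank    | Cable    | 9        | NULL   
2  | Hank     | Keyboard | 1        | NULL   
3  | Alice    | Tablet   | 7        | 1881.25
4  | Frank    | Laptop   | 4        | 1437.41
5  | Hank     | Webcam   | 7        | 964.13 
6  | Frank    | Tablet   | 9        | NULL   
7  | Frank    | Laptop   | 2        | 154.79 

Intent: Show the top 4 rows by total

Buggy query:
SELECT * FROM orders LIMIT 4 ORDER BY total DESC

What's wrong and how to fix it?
Bug: ORDER BY cannot follow LIMIT; LIMIT is the final clause

Fix: Swap the clauses: ORDER BY first, then LIMIT

Corrected query:
SELECT * FROM orders ORDER BY total DESC LIMIT 4

Result:
id | customer | product | quantity | total  
---+----------+---------+----------+--------
3  | Alice    | Tablet  | 7        | 1881.25
4  | Frank    | Laptop  | 4        | 1437.41
5  | Hank     | Webcam  | 7        | 964.13 
7  | Frank    | Laptop  | 2        | 154.79 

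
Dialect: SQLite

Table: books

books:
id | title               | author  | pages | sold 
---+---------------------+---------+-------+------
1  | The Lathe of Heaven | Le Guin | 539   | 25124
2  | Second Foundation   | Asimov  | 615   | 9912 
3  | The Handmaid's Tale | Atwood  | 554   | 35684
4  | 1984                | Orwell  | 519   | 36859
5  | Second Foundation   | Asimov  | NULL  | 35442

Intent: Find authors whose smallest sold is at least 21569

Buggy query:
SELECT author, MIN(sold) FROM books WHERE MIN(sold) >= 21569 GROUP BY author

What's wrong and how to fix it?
Bug: Aggregates like MIN are computed per group after WHERE runs

Fix: Use HAVING for the per-group MIN condition

Corrected query:
SELECT author, MIN(sold) FROM books GROUP BY author HAVING MIN(sold) >= 21569

Result:
author  | MIN(sold)
--------+----------
Atwood  | 35684    
Le Guin | 25124    
Orwell  | 36859    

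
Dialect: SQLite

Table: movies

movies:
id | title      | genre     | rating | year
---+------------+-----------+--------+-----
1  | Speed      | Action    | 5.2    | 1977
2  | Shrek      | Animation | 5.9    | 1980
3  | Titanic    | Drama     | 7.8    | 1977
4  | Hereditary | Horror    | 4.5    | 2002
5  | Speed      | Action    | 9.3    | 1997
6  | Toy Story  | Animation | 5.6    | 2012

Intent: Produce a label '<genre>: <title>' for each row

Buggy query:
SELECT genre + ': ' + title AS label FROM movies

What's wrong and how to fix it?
Bug: SQLite uses || for string concatenation; + coerces text to numbers (yielding 0)

Fix: Replace + with || to concatenate text

Corrected query:
SELECT genre || ': ' || title AS label FROM movies

Result:
label               
--------------------
Action: Speed       
Animation: Shrek    
Drama: Titanic      
Horror: Hereditary  
Action: Speed       
Animation: Toy Story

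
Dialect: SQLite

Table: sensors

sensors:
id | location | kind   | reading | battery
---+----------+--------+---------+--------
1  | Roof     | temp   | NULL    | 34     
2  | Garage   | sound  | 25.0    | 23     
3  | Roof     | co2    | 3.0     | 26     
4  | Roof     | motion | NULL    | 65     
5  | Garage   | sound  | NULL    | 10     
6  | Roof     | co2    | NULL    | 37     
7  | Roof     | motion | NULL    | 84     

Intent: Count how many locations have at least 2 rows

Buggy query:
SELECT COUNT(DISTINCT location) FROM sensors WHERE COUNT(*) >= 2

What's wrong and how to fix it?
Bug: COUNT(*) cannot appear in WHERE; the per-group count doesn't exist yet

Fix: Use a subquery that GROUPs and filters with HAVING, then count its rows

Corrected query:
SELECT COUNT(*) FROM (SELECT location FROM sensors GROUP BY location HAVING COUNT(*) >= 2)

Result:
COUNT(*)
--------
2       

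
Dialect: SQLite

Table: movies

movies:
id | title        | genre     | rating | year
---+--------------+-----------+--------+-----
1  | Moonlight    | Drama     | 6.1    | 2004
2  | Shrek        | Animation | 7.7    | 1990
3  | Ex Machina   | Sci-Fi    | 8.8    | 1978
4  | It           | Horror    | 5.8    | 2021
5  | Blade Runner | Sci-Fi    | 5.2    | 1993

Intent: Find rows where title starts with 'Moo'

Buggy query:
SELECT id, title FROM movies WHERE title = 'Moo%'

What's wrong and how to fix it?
Bug: '=' compares the literal string including the % character; pattern matching needs LIKE

Fix: Replace '=' with LIKE so 'Moo%' is treated as a pattern

Corrected query:
SELECT id, title FROM movies WHERE title LIKE 'Moo%'

Result:
id | title    
---+----------
1  | Moonlight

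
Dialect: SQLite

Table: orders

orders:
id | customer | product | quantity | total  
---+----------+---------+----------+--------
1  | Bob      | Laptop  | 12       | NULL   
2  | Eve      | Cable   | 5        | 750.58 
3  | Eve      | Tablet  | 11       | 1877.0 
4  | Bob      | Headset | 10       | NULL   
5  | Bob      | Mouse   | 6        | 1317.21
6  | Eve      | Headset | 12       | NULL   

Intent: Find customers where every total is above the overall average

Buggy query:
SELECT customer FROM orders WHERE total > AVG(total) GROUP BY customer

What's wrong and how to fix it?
Bug: AVG() is an aggregate; it can't sit directly in WHERE

Fix: Compute the overall average in a scalar subquery and compare each group's MIN against it in HAVING

Corrected query:
SELECT customer FROM orders GROUP BY customer HAVING MIN(total) > (SELECT AVG(total) FROM orders)

Result:
customer
--------
Bob     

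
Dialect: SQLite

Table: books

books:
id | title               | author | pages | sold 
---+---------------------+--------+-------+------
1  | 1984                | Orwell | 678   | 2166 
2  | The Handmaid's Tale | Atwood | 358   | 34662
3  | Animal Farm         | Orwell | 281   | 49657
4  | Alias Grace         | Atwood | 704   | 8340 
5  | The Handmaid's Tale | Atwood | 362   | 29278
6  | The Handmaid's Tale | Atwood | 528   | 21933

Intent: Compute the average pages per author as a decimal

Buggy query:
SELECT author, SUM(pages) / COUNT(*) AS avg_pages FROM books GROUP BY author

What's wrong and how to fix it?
Bug: SUM(pages) and COUNT(*) are both integers; the division truncates the fractional part

Fix: Multiply by 1.0 (or CAST to REAL) to force floating-point division

Corrected query:
SELECT author, SUM(pages) * 1.0 / COUNT(*) AS avg_pages FROM books GROUP BY author

Result:
author | avg_pages
-------+----------
Atwood | 488      
Orwell | 479.5    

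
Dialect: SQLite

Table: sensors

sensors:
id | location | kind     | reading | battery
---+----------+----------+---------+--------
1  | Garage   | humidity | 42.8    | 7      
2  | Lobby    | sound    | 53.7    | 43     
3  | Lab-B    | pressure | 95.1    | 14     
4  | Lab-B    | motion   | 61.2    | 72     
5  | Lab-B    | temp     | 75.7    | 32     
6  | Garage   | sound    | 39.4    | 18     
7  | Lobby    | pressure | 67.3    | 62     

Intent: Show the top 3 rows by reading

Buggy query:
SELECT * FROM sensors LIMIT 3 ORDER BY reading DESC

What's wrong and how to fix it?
Bug: LIMIT must come after ORDER BY

Fix: Swap the clauses: ORDER BY first, then LIMIT

Corrected query:
SELECT * FROM sensors ORDER BY reading DESC LIMIT 3

Result:
id | location | kind     | reading | battery
---+----------+----------+---------+--------
3  | Lab-B    | pressure | 95.1    | 14     
5  | Lab-B    | temp     | 75.7    | 32     
7  | Lobby    | pressure | 67.3    | 62     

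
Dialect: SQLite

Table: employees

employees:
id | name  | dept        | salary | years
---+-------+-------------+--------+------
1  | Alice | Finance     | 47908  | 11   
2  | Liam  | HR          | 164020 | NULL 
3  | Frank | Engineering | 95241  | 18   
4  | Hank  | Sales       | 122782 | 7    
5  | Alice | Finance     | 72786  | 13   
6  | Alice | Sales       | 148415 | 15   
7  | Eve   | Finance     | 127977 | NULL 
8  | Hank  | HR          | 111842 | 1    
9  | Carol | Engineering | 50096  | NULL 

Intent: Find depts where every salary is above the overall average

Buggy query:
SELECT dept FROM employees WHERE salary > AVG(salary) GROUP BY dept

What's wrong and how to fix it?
Bug: WHERE evaluates per row before aggregation, so AVG() is unavailable

Fix: Use a subquery for AVG and a HAVING MIN(...) filter so the condition holds for every row in the group

Corrected query:
SELECT dept FROM employees GROUP BY dept HAVING MIN(salary) > (SELECT AVG(salary) FROM employees)

Result:
dept 
-----
HR   
Sales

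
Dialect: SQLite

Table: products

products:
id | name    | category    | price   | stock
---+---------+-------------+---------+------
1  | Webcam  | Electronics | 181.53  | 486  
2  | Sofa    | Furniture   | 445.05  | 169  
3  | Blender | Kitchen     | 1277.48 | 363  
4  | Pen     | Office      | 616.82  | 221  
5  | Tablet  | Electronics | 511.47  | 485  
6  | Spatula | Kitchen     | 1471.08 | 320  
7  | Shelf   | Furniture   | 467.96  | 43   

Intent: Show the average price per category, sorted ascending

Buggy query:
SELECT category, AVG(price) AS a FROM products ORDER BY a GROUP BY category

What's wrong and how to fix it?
Bug: ORDER BY appears before GROUP BY; SQL clause order requires GROUP BY first

Fix: Move ORDER BY to the end, after GROUP BY

Corrected query:
SELECT category, AVG(price) AS a FROM products GROUP BY category ORDER BY a

Result:
category    | a      
------------+--------
Electronics | 346.5  
Furniture   | 456.505
Office      | 616.82 
Kitchen     | 1374.28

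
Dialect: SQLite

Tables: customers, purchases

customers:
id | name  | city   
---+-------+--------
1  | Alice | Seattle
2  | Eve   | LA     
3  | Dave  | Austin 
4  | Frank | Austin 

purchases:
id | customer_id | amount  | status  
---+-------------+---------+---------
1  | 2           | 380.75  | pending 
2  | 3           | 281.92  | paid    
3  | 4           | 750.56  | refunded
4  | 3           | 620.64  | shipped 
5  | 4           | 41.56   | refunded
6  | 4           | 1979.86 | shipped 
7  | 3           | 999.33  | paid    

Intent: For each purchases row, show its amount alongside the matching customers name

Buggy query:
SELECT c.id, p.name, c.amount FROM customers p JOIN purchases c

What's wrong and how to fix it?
Bug: JOIN with no ON clause produces a cartesian product; every purchases row pairs with every customers row

Fix: Add ON c.customer_id = p.id to the JOIN

Corrected query:
SELECT c.id, p.name, c.amount FROM customers p JOIN purchases c ON c.customer_id = p.id

Result:
id | name  | amount 
---+-------+--------
1  | Eve   | 380.75 
2  | Dave  | 281.92 
3  | Frank | 750.56 
4  | Dave  | 620.64 
5  | Frank | 41.56  
6  | Frank | 1979.86
7  | Dave  | 999.33 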